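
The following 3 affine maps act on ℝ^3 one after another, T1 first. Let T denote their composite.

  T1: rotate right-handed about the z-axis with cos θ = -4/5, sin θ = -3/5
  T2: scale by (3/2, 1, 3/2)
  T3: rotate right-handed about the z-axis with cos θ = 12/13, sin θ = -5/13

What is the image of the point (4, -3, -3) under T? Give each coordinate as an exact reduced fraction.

T1 rotate right-handed about the z-axis with cos θ = -4/5, sin θ = -3/5: (4, -3, -3) → (-5, 0, -3)
T2 scale by (3/2, 1, 3/2): (-5, 0, -3) → (-15/2, 0, -9/2)
T3 rotate right-handed about the z-axis with cos θ = 12/13, sin θ = -5/13: (-15/2, 0, -9/2) → (-90/13, 75/26, -9/2)

T(p) = (-90/13, 75/26, -9/2)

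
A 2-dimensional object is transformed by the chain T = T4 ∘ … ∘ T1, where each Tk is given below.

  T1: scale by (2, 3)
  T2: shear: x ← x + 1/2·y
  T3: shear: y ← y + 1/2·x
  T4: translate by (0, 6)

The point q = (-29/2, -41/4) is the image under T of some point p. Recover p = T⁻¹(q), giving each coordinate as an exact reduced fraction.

T1 = [2 0 0; 0 3 0; 0 0 1]
T2·T1 = [2 3/2 0; 0 3 0; 0 0 1]
T3·…·T1 = [2 3/2 0; 1 15/4 0; 0 0 1]
T4·…·T1 = [2 3/2 0; 1 15/4 6; 0 0 1]
det M = 6; M⁻¹ = [5/8 -1/4 3/2; -1/6 1/3 -2; 0 0 1]
M⁻¹ · (-29/2, -41/4)ᵀ = (-5, -3)ᵀ

p = (-5, -3)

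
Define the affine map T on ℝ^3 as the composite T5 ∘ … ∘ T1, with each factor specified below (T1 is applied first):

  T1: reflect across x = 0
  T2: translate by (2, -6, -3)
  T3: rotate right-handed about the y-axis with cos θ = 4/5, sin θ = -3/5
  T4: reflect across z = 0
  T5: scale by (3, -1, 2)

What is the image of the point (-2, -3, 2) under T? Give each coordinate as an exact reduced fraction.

T1 reflect across x = 0: (-2, -3, 2) → (2, -3, 2)
T2 translate by (2, -6, -3): (2, -3, 2) → (4, -9, -1)
T3 rotate right-handed about the y-axis with cos θ = 4/5, sin θ = -3/5: (4, -9, -1) → (19/5, -9, 8/5)
T4 reflect across z = 0: (19/5, -9, 8/5) → (19/5, -9, -8/5)
T5 scale by (3, -1, 2): (19/5, -9, -8/5) → (57/5, 9, -16/5)

T(p) = (57/5, 9, -16/5)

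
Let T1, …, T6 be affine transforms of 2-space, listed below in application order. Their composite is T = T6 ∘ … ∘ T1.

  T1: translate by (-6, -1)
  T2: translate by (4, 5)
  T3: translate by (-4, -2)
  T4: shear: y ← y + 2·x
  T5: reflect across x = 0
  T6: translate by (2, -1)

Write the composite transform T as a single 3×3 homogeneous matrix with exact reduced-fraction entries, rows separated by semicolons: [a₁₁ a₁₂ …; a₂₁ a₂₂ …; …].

T = [-1 0 8; 2 1 -11; 0 0 1]

T1 = [1 0 -6; 0 1 -1; 0 0 1]
T2·T1 = [1 0 -2; 0 1 4; 0 0 1]
T3·…·T1 = [1 0 -6; 0 1 2; 0 0 1]
T4·…·T1 = [1 0 -6; 2 1 -10; 0 0 1]
T5·…·T1 = [-1 0 6; 2 1 -10; 0 0 1]
T6·…·T1 = [-1 0 8; 2 1 -11; 0 0 1]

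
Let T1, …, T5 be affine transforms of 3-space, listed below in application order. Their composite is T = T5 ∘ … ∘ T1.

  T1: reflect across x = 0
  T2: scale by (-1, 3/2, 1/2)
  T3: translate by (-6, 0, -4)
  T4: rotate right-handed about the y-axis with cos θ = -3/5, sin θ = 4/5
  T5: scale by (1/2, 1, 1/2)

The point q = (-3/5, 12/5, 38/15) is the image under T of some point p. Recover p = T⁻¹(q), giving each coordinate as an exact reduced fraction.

p = (8/3, 8/5, 0)

T1 = [-1 0 0 0; 0 1 0 0; 0 0 1 0; 0 0 0 1]
T2·T1 = [1 0 0 0; 0 3/2 0 0; 0 0 1/2 0; 0 0 0 1]
T3·…·T1 = [1 0 0 -6; 0 3/2 0 0; 0 0 1/2 -4; 0 0 0 1]
T4·…·T1 = [-3/5 0 2/5 2/5; 0 3/2 0 0; -4/5 0 -3/10 36/5; 0 0 0 1]
T5·…·T1 = [-3/10 0 1/5 1/5; 0 3/2 0 0; -2/5 0 -3/20 18/5; 0 0 0 1]
det M = 3/16; M⁻¹ = [-6/5 0 -8/5 6; 0 2/3 0 0; 16/5 0 -12/5 8; 0 0 0 1]
M⁻¹ · (-3/5, 12/5, 38/15)ᵀ = (8/3, 8/5, 0)ᵀ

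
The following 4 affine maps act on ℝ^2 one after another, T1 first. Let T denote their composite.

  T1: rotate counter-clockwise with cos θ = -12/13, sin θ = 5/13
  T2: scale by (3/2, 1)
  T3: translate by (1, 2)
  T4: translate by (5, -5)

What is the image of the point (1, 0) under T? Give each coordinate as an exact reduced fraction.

T1 rotate counter-clockwise with cos θ = -12/13, sin θ = 5/13: (1, 0) → (-12/13, 5/13)
T2 scale by (3/2, 1): (-12/13, 5/13) → (-18/13, 5/13)
T3 translate by (1, 2): (-18/13, 5/13) → (-5/13, 31/13)
T4 translate by (5, -5): (-5/13, 31/13) → (60/13, -34/13)

T(p) = (60/13, -34/13)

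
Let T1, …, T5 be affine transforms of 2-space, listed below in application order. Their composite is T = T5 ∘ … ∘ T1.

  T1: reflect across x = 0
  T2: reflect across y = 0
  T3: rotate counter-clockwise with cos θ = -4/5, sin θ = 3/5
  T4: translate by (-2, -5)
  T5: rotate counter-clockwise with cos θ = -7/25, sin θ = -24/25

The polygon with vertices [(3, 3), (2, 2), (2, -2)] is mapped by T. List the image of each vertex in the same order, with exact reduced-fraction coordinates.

image vertices: (-121/25, -22/25), (-116/25, 13/25), (-176/25, 93/25)

T1 reflect across x = 0: (3, 3) → (-3, 3); (2, 2) → (-2, 2); (2, -2) → (-2, -2)
T2 reflect across y = 0: (-3, 3) → (-3, -3); (-2, 2) → (-2, -2); (-2, -2) → (-2, 2)
T3 rotate counter-clockwise with cos θ = -4/5, sin θ = 3/5: (-3, -3) → (21/5, 3/5); (-2, -2) → (14/5, 2/5); (-2, 2) → (2/5, -14/5)
T4 translate by (-2, -5): (21/5, 3/5) → (11/5, -22/5); (14/5, 2/5) → (4/5, -23/5); (2/5, -14/5) → (-8/5, -39/5)
T5 rotate counter-clockwise with cos θ = -7/25, sin θ = -24/25: (11/5, -22/5) → (-121/25, -22/25); (4/5, -23/5) → (-116/25, 13/25); (-8/5, -39/5) → (-176/25, 93/25)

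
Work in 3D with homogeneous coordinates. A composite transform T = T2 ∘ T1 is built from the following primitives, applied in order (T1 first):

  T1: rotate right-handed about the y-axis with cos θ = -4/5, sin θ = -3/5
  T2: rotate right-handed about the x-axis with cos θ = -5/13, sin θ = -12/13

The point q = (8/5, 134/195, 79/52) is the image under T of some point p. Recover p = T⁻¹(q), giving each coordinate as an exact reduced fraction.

T1 = [-4/5 0 -3/5 0; 0 1 0 0; 3/5 0 -4/5 0; 0 0 0 1]
T2·T1 = [-4/5 0 -3/5 0; 36/65 -5/13 -48/65 0; -3/13 -12/13 4/13 0; 0 0 0 1]
det M = 1; M⁻¹ = [-4/5 36/65 -3/13 0; 0 -5/13 -12/13 0; -3/5 -48/65 4/13 0; 0 0 0 1]
M⁻¹ · (8/5, 134/195, 79/52)ᵀ = (-5/4, -5/3, -1)ᵀ

p = (-5/4, -5/3, -1)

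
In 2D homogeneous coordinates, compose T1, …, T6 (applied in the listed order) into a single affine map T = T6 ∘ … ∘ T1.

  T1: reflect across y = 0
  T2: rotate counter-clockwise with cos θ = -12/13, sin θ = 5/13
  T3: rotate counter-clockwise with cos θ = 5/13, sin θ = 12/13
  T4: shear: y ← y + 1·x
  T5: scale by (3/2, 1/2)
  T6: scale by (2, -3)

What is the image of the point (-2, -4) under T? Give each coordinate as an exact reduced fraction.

T1 reflect across y = 0: (-2, -4) → (-2, 4)
T2 rotate counter-clockwise with cos θ = -12/13, sin θ = 5/13: (-2, 4) → (4/13, -58/13)
T3 rotate counter-clockwise with cos θ = 5/13, sin θ = 12/13: (4/13, -58/13) → (716/169, -242/169)
T4 shear: y ← y + 1·x: (716/169, -242/169) → (716/169, 474/169)
T5 scale by (3/2, 1/2): (716/169, 474/169) → (1074/169, 237/169)
T6 scale by (2, -3): (1074/169, 237/169) → (2148/169, -711/169)

T(p) = (2148/169, -711/169)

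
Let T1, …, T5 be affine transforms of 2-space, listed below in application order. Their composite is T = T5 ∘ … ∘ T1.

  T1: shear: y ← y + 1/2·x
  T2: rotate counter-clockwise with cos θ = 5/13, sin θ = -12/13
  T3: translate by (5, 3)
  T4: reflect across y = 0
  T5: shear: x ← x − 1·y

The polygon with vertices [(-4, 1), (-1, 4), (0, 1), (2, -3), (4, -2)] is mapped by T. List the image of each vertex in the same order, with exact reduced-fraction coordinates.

image vertices: (115/13, -82/13), (341/26, -137/26), (121/13, -44/13), (56/13, -5/13), (76/13, 9/13)

T1 shear: y ← y + 1/2·x: (-4, 1) → (-4, -1); (-1, 4) → (-1, 7/2); (0, 1) → (0, 1); (2, -3) → (2, -2); (4, -2) → (4, 0)
T2 rotate counter-clockwise with cos θ = 5/13, sin θ = -12/13: (-4, -1) → (-32/13, 43/13); (-1, 7/2) → (37/13, 59/26); (0, 1) → (12/13, 5/13); (2, -2) → (-14/13, -34/13); (4, 0) → (20/13, -48/13)
T3 translate by (5, 3): (-32/13, 43/13) → (33/13, 82/13); (37/13, 59/26) → (102/13, 137/26); (12/13, 5/13) → (77/13, 44/13); (-14/13, -34/13) → (51/13, 5/13); (20/13, -48/13) → (85/13, -9/13)
T4 reflect across y = 0: (33/13, 82/13) → (33/13, -82/13); (102/13, 137/26) → (102/13, -137/26); (77/13, 44/13) → (77/13, -44/13); (51/13, 5/13) → (51/13, -5/13); (85/13, -9/13) → (85/13, 9/13)
T5 shear: x ← x − 1·y: (33/13, -82/13) → (115/13, -82/13); (102/13, -137/26) → (341/26, -137/26); (77/13, -44/13) → (121/13, -44/13); (51/13, -5/13) → (56/13, -5/13); (85/13, 9/13) → (76/13, 9/13)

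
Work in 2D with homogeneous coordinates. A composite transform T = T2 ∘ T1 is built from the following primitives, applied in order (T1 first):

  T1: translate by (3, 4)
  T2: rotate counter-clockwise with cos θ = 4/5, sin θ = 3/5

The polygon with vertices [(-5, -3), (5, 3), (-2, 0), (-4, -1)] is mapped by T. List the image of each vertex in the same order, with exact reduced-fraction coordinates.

T1 translate by (3, 4): (-5, -3) → (-2, 1); (5, 3) → (8, 7); (-2, 0) → (1, 4); (-4, -1) → (-1, 3)
T2 rotate counter-clockwise with cos θ = 4/5, sin θ = 3/5: (-2, 1) → (-11/5, -2/5); (8, 7) → (11/5, 52/5); (1, 4) → (-8/5, 19/5); (-1, 3) → (-13/5, 9/5)

image vertices: (-11/5, -2/5), (11/5, 52/5), (-8/5, 19/5), (-13/5, 9/5)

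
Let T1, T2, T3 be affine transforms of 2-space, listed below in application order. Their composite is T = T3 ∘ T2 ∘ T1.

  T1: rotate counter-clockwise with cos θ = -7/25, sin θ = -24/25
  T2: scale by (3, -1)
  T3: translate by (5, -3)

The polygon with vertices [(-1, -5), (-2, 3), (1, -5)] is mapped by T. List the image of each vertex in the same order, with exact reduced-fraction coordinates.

image vertices: (-214/25, -134/25), (383/25, -102/25), (-256/25, -86/25)

T1 rotate counter-clockwise with cos θ = -7/25, sin θ = -24/25: (-1, -5) → (-113/25, 59/25); (-2, 3) → (86/25, 27/25); (1, -5) → (-127/25, 11/25)
T2 scale by (3, -1): (-113/25, 59/25) → (-339/25, -59/25); (86/25, 27/25) → (258/25, -27/25); (-127/25, 11/25) → (-381/25, -11/25)
T3 translate by (5, -3): (-339/25, -59/25) → (-214/25, -134/25); (258/25, -27/25) → (383/25, -102/25); (-381/25, -11/25) → (-256/25, -86/25)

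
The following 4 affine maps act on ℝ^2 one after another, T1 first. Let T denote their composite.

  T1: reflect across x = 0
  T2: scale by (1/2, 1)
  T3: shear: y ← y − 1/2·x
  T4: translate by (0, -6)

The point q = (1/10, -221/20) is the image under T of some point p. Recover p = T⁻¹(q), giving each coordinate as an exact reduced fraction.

T1 = [-1 0 0; 0 1 0; 0 0 1]
T2·T1 = [-1/2 0 0; 0 1 0; 0 0 1]
T3·…·T1 = [-1/2 0 0; 1/4 1 0; 0 0 1]
T4·…·T1 = [-1/2 0 0; 1/4 1 -6; 0 0 1]
det M = -1/2; M⁻¹ = [-2 0 0; 1/2 1 6; 0 0 1]
M⁻¹ · (1/10, -221/20)ᵀ = (-1/5, -5)ᵀ

p = (-1/5, -5)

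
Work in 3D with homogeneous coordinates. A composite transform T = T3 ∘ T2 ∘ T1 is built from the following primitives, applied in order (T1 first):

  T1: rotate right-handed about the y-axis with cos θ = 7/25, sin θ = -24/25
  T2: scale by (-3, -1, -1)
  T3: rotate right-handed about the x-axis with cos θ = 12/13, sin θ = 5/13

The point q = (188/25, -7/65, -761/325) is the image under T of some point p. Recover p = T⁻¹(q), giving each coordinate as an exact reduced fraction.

T1 = [7/25 0 -24/25 0; 0 1 0 0; 24/25 0 7/25 0; 0 0 0 1]
T2·T1 = [-21/25 0 72/25 0; 0 -1 0 0; -24/25 0 -7/25 0; 0 0 0 1]
T3·…·T1 = [-21/25 0 72/25 0; 24/65 -12/13 7/65 0; -288/325 -5/13 -84/325 0; 0 0 0 1]
det M = -3; M⁻¹ = [-7/75 24/65 -288/325 0; 0 -12/13 -5/13 0; 8/25 7/65 -84/325 0; 0 0 0 1]
M⁻¹ · (188/25, -7/65, -761/325)ᵀ = (4/3, 1, 3)ᵀ

p = (4/3, 1, 3)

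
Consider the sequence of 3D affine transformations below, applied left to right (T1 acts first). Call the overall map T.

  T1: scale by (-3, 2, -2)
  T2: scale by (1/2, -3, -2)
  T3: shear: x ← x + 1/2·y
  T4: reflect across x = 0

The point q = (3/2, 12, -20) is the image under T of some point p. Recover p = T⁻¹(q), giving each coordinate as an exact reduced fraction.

p = (5, -2, -5)

T1 = [-3 0 0 0; 0 2 0 0; 0 0 -2 0; 0 0 0 1]
T2·T1 = [-3/2 0 0 0; 0 -6 0 0; 0 0 4 0; 0 0 0 1]
T3·…·T1 = [-3/2 -3 0 0; 0 -6 0 0; 0 0 4 0; 0 0 0 1]
T4·…·T1 = [3/2 3 0 0; 0 -6 0 0; 0 0 4 0; 0 0 0 1]
det M = -36; M⁻¹ = [2/3 1/3 0 0; 0 -1/6 0 0; 0 0 1/4 0; 0 0 0 1]
M⁻¹ · (3/2, 12, -20)ᵀ = (5, -2, -5)ᵀ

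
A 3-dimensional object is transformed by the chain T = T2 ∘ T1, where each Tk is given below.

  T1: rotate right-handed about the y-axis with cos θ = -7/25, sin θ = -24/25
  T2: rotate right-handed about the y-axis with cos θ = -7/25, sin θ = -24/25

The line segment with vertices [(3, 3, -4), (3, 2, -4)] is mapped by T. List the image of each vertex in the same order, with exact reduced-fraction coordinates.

T1 rotate right-handed about the y-axis with cos θ = -7/25, sin θ = -24/25: (3, 3, -4) → (3, 3, 4); (3, 2, -4) → (3, 2, 4)
T2 rotate right-handed about the y-axis with cos θ = -7/25, sin θ = -24/25: (3, 3, 4) → (-117/25, 3, 44/25); (3, 2, 4) → (-117/25, 2, 44/25)

image vertices: (-117/25, 3, 44/25), (-117/25, 2, 44/25)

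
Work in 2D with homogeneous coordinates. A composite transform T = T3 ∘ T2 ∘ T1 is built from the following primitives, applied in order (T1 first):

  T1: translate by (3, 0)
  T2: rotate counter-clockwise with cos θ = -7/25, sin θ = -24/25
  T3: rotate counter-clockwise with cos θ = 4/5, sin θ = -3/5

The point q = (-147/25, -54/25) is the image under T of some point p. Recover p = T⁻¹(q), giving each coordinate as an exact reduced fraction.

T1 = [1 0 3; 0 1 0; 0 0 1]
T2·T1 = [-7/25 24/25 -21/25; -24/25 -7/25 -72/25; 0 0 1]
T3·…·T1 = [-4/5 3/5 -12/5; -3/5 -4/5 -9/5; 0 0 1]
det M = 1; M⁻¹ = [-4/5 -3/5 -3; 3/5 -4/5 0; 0 0 1]
M⁻¹ · (-147/25, -54/25)ᵀ = (3, -9/5)ᵀ

p = (3, -9/5)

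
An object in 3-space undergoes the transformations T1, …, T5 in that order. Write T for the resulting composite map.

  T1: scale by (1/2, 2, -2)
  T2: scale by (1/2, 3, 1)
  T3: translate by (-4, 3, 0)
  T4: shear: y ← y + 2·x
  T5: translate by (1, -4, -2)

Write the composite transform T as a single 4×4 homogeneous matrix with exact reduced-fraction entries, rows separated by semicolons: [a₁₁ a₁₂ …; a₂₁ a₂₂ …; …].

T1 = [1/2 0 0 0; 0 2 0 0; 0 0 -2 0; 0 0 0 1]
T2·T1 = [1/4 0 0 0; 0 6 0 0; 0 0 -2 0; 0 0 0 1]
T3·…·T1 = [1/4 0 0 -4; 0 6 0 3; 0 0 -2 0; 0 0 0 1]
T4·…·T1 = [1/4 0 0 -4; 1/2 6 0 -5; 0 0 -2 0; 0 0 0 1]
T5·…·T1 = [1/4 0 0 -3; 1/2 6 0 -9; 0 0 -2 -2; 0 0 0 1]

T = [1/4 0 0 -3; 1/2 6 0 -9; 0 0 -2 -2; 0 0 0 1]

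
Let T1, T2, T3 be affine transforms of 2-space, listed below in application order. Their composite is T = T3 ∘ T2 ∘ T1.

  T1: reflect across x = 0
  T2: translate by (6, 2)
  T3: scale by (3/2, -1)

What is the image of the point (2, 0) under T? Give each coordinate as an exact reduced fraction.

T(p) = (6, -2)

T1 reflect across x = 0: (2, 0) → (-2, 0)
T2 translate by (6, 2): (-2, 0) → (4, 2)
T3 scale by (3/2, -1): (4, 2) → (6, -2)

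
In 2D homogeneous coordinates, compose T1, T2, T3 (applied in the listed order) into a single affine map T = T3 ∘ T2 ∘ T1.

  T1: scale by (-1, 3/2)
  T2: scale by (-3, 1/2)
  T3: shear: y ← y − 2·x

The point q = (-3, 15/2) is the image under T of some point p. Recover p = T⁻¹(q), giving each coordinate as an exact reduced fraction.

p = (-1, 2)

T1 = [-1 0 0; 0 3/2 0; 0 0 1]
T2·T1 = [3 0 0; 0 3/4 0; 0 0 1]
T3·…·T1 = [3 0 0; -6 3/4 0; 0 0 1]
det M = 9/4; M⁻¹ = [1/3 0 0; 8/3 4/3 0; 0 0 1]
M⁻¹ · (-3, 15/2)ᵀ = (-1, 2)ᵀ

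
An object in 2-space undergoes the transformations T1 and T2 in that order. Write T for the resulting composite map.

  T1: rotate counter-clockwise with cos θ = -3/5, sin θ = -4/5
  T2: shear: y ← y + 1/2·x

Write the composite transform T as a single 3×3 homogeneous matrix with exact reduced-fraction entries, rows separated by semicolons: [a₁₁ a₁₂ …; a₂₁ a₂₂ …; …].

T = [-3/5 4/5 0; -11/10 -1/5 0; 0 0 1]

T1 = [-3/5 4/5 0; -4/5 -3/5 0; 0 0 1]
T2·T1 = [-3/5 4/5 0; -11/10 -1/5 0; 0 0 1]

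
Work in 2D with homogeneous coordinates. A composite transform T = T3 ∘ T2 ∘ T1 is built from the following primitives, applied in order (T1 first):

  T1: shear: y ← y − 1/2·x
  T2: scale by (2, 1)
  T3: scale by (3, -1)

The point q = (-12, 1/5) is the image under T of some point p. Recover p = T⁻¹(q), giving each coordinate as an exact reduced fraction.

T1 = [1 0 0; -1/2 1 0; 0 0 1]
T2·T1 = [2 0 0; -1/2 1 0; 0 0 1]
T3·…·T1 = [6 0 0; 1/2 -1 0; 0 0 1]
det M = -6; M⁻¹ = [1/6 0 0; 1/12 -1 0; 0 0 1]
M⁻¹ · (-12, 1/5)ᵀ = (-2, -6/5)ᵀ

p = (-2, -6/5)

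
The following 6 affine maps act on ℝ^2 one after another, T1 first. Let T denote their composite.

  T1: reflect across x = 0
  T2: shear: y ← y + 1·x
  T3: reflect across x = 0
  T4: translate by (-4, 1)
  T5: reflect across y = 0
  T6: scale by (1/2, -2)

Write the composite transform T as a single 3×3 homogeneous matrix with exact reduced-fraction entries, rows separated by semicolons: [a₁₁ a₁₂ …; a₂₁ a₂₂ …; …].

T = [1/2 0 -2; -2 2 2; 0 0 1]

T1 = [-1 0 0; 0 1 0; 0 0 1]
T2·T1 = [-1 0 0; -1 1 0; 0 0 1]
T3·…·T1 = [1 0 0; -1 1 0; 0 0 1]
T4·…·T1 = [1 0 -4; -1 1 1; 0 0 1]
T5·…·T1 = [1 0 -4; 1 -1 -1; 0 0 1]
T6·…·T1 = [1/2 0 -2; -2 2 2; 0 0 1]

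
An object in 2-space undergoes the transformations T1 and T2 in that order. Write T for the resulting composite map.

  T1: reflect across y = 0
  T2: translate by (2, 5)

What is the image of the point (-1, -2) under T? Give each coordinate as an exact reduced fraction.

T1 reflect across y = 0: (-1, -2) → (-1, 2)
T2 translate by (2, 5): (-1, 2) → (1, 7)

T(p) = (1, 7)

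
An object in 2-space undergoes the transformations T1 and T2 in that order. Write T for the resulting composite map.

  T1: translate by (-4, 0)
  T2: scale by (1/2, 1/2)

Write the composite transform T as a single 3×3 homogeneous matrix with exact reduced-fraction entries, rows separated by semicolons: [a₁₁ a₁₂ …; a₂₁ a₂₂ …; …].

T1 = [1 0 -4; 0 1 0; 0 0 1]
T2·T1 = [1/2 0 -2; 0 1/2 0; 0 0 1]

T = [1/2 0 -2; 0 1/2 0; 0 0 1]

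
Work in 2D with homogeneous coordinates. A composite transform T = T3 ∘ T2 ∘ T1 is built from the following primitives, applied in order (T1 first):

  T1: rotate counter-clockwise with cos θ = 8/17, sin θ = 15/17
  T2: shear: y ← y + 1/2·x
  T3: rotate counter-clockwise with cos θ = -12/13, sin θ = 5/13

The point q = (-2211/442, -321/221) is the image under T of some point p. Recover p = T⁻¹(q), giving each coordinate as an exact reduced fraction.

T1 = [8/17 -15/17 0; 15/17 8/17 0; 0 0 1]
T2·T1 = [8/17 -15/17 0; 19/17 1/34 0; 0 0 1]
T3·…·T1 = [-191/221 355/442 0; -188/221 -81/221 0; 0 0 1]
det M = 1; M⁻¹ = [-81/221 -355/442 0; 188/221 -191/221 0; 0 0 1]
M⁻¹ · (-2211/442, -321/221)ᵀ = (3, -3)ᵀ

p = (3, -3)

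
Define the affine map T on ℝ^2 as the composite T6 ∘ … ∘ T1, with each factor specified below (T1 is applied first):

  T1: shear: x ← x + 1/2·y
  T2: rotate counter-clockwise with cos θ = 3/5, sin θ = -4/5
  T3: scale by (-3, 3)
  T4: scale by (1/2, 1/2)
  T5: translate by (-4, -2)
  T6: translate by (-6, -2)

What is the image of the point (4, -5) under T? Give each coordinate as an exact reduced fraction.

T(p) = (-107/20, -103/10)

T1 shear: x ← x + 1/2·y: (4, -5) → (3/2, -5)
T2 rotate counter-clockwise with cos θ = 3/5, sin θ = -4/5: (3/2, -5) → (-31/10, -21/5)
T3 scale by (-3, 3): (-31/10, -21/5) → (93/10, -63/5)
T4 scale by (1/2, 1/2): (93/10, -63/5) → (93/20, -63/10)
T5 translate by (-4, -2): (93/20, -63/10) → (13/20, -83/10)
T6 translate by (-6, -2): (13/20, -83/10) → (-107/20, -103/10)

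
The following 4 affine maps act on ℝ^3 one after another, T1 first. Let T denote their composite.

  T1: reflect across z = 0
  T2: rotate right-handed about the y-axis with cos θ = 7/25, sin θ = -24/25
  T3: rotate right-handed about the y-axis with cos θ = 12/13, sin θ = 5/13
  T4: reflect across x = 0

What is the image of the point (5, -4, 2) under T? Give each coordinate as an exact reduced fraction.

T1 reflect across z = 0: (5, -4, 2) → (5, -4, -2)
T2 rotate right-handed about the y-axis with cos θ = 7/25, sin θ = -24/25: (5, -4, -2) → (83/25, -4, 106/25)
T3 rotate right-handed about the y-axis with cos θ = 12/13, sin θ = 5/13: (83/25, -4, 106/25) → (1526/325, -4, 857/325)
T4 reflect across x = 0: (1526/325, -4, 857/325) → (-1526/325, -4, 857/325)

T(p) = (-1526/325, -4, 857/325)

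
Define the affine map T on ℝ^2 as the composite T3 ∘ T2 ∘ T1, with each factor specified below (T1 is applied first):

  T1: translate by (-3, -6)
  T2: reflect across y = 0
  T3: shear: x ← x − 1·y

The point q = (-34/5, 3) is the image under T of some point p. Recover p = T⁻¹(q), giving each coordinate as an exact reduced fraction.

T1 = [1 0 -3; 0 1 -6; 0 0 1]
T2·T1 = [1 0 -3; 0 -1 6; 0 0 1]
T3·…·T1 = [1 1 -9; 0 -1 6; 0 0 1]
det M = -1; M⁻¹ = [1 1 3; 0 -1 6; 0 0 1]
M⁻¹ · (-34/5, 3)ᵀ = (-4/5, 3)ᵀ

p = (-4/5, 3)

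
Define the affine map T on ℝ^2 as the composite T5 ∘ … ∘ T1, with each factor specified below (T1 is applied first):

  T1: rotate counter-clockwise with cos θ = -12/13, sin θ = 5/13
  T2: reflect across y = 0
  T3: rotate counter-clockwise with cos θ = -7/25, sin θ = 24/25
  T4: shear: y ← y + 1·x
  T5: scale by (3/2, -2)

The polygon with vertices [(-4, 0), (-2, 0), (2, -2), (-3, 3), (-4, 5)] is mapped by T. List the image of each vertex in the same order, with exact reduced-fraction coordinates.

T1 rotate counter-clockwise with cos θ = -12/13, sin θ = 5/13: (-4, 0) → (48/13, -20/13); (-2, 0) → (24/13, -10/13); (2, -2) → (-14/13, 34/13); (-3, 3) → (21/13, -51/13); (-4, 5) → (23/13, -80/13)
T2 reflect across y = 0: (48/13, -20/13) → (48/13, 20/13); (24/13, -10/13) → (24/13, 10/13); (-14/13, 34/13) → (-14/13, -34/13); (21/13, -51/13) → (21/13, 51/13); (23/13, -80/13) → (23/13, 80/13)
T3 rotate counter-clockwise with cos θ = -7/25, sin θ = 24/25: (48/13, 20/13) → (-816/325, 1012/325); (24/13, 10/13) → (-408/325, 506/325); (-14/13, -34/13) → (914/325, -98/325); (21/13, 51/13) → (-1371/325, 147/325); (23/13, 80/13) → (-2081/325, -8/325)
T4 shear: y ← y + 1·x: (-816/325, 1012/325) → (-816/325, 196/325); (-408/325, 506/325) → (-408/325, 98/325); (914/325, -98/325) → (914/325, 816/325); (-1371/325, 147/325) → (-1371/325, -1224/325); (-2081/325, -8/325) → (-2081/325, -2089/325)
T5 scale by (3/2, -2): (-816/325, 196/325) → (-1224/325, -392/325); (-408/325, 98/325) → (-612/325, -196/325); (914/325, 816/325) → (1371/325, -1632/325); (-1371/325, -1224/325) → (-4113/650, 2448/325); (-2081/325, -2089/325) → (-6243/650, 4178/325)

image vertices: (-1224/325, -392/325), (-612/325, -196/325), (1371/325, -1632/325), (-4113/650, 2448/325), (-6243/650, 4178/325)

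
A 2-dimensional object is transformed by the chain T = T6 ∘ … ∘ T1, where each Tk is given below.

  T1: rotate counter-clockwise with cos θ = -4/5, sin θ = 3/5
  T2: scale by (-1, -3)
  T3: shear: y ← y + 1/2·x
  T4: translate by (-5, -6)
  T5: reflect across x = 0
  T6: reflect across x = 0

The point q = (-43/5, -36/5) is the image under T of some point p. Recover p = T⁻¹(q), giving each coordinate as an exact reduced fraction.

p = (-3, -2)

T1 = [-4/5 -3/5 0; 3/5 -4/5 0; 0 0 1]
T2·T1 = [4/5 3/5 0; -9/5 12/5 0; 0 0 1]
T3·…·T1 = [4/5 3/5 0; -7/5 27/10 0; 0 0 1]
T4·…·T1 = [4/5 3/5 -5; -7/5 27/10 -6; 0 0 1]
T5·…·T1 = [-4/5 -3/5 5; -7/5 27/10 -6; 0 0 1]
T6·…·T1 = [4/5 3/5 -5; -7/5 27/10 -6; 0 0 1]
det M = 3; M⁻¹ = [9/10 -1/5 33/10; 7/15 4/15 59/15; 0 0 1]
M⁻¹ · (-43/5, -36/5)ᵀ = (-3, -2)ᵀ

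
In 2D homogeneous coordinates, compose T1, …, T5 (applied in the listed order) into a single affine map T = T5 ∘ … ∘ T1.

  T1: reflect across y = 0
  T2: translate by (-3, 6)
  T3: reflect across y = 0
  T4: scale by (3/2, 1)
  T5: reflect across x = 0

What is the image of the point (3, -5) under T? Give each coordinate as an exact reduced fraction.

T1 reflect across y = 0: (3, -5) → (3, 5)
T2 translate by (-3, 6): (3, 5) → (0, 11)
T3 reflect across y = 0: (0, 11) → (0, -11)
T4 scale by (3/2, 1): (0, -11) → (0, -11)
T5 reflect across x = 0: (0, -11) → (0, -11)

T(p) = (0, -11)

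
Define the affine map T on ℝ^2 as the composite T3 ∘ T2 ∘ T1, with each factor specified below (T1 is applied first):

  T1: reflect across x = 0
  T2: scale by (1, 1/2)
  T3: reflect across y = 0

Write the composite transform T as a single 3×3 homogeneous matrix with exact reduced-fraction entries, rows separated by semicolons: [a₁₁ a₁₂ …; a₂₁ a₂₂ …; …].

T = [-1 0 0; 0 -1/2 0; 0 0 1]

T1 = [-1 0 0; 0 1 0; 0 0 1]
T2·T1 = [-1 0 0; 0 1/2 0; 0 0 1]
T3·…·T1 = [-1 0 0; 0 -1/2 0; 0 0 1]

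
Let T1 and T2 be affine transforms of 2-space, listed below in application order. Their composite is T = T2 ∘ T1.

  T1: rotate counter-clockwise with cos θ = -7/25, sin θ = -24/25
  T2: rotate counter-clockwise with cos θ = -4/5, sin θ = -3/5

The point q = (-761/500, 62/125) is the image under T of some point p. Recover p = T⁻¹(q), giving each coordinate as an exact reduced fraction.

p = (1, 5/4)

T1 = [-7/25 24/25 0; -24/25 -7/25 0; 0 0 1]
T2·T1 = [-44/125 -117/125 0; 117/125 -44/125 0; 0 0 1]
det M = 1; M⁻¹ = [-44/125 117/125 0; -117/125 -44/125 0; 0 0 1]
M⁻¹ · (-761/500, 62/125)ᵀ = (1, 5/4)ᵀ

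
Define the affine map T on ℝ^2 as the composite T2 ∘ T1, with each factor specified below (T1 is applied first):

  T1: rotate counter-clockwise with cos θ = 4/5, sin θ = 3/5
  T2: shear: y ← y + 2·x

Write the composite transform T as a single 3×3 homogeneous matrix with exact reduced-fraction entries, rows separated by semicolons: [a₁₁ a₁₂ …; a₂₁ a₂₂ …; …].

T = [4/5 -3/5 0; 11/5 -2/5 0; 0 0 1]

T1 = [4/5 -3/5 0; 3/5 4/5 0; 0 0 1]
T2·T1 = [4/5 -3/5 0; 11/5 -2/5 0; 0 0 1]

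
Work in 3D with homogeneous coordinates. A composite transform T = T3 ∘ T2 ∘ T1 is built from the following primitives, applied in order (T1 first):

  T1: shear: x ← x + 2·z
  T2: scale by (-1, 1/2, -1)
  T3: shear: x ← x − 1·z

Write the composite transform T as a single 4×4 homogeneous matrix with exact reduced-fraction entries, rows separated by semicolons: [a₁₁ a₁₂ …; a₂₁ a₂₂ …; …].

T1 = [1 0 2 0; 0 1 0 0; 0 0 1 0; 0 0 0 1]
T2·T1 = [-1 0 -2 0; 0 1/2 0 0; 0 0 -1 0; 0 0 0 1]
T3·…·T1 = [-1 0 -1 0; 0 1/2 0 0; 0 0 -1 0; 0 0 0 1]

T = [-1 0 -1 0; 0 1/2 0 0; 0 0 -1 0; 0 0 0 1]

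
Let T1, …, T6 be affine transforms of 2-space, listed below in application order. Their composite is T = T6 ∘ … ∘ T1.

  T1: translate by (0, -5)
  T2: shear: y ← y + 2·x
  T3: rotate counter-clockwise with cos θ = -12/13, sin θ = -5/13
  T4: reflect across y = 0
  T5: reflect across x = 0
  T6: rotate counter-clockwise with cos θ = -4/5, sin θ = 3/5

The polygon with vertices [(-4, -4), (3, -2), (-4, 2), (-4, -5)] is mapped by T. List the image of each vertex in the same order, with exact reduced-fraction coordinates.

T1 translate by (0, -5): (-4, -4) → (-4, -9); (3, -2) → (3, -7); (-4, 2) → (-4, -3); (-4, -5) → (-4, -10)
T2 shear: y ← y + 2·x: (-4, -9) → (-4, -17); (3, -7) → (3, -1); (-4, -3) → (-4, -11); (-4, -10) → (-4, -18)
T3 rotate counter-clockwise with cos θ = -12/13, sin θ = -5/13: (-4, -17) → (-37/13, 224/13); (3, -1) → (-41/13, -3/13); (-4, -11) → (-7/13, 152/13); (-4, -18) → (-42/13, 236/13)
T4 reflect across y = 0: (-37/13, 224/13) → (-37/13, -224/13); (-41/13, -3/13) → (-41/13, 3/13); (-7/13, 152/13) → (-7/13, -152/13); (-42/13, 236/13) → (-42/13, -236/13)
T5 reflect across x = 0: (-37/13, -224/13) → (37/13, -224/13); (-41/13, 3/13) → (41/13, 3/13); (-7/13, -152/13) → (7/13, -152/13); (-42/13, -236/13) → (42/13, -236/13)
T6 rotate counter-clockwise with cos θ = -4/5, sin θ = 3/5: (37/13, -224/13) → (524/65, 1007/65); (41/13, 3/13) → (-173/65, 111/65); (7/13, -152/13) → (428/65, 629/65); (42/13, -236/13) → (108/13, 214/13)

image vertices: (524/65, 1007/65), (-173/65, 111/65), (428/65, 629/65), (108/13, 214/13)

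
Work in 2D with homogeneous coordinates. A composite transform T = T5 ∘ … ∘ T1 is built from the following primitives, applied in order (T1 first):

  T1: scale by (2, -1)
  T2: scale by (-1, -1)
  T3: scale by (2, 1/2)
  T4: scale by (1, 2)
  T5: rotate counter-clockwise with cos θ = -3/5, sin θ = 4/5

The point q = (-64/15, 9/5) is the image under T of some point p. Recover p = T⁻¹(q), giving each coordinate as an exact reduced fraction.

p = (-1, 7/3)

T1 = [2 0 0; 0 -1 0; 0 0 1]
T2·T1 = [-2 0 0; 0 1 0; 0 0 1]
T3·…·T1 = [-4 0 0; 0 1/2 0; 0 0 1]
T4·…·T1 = [-4 0 0; 0 1 0; 0 0 1]
T5·…·T1 = [12/5 -4/5 0; -16/5 -3/5 0; 0 0 1]
det M = -4; M⁻¹ = [3/20 -1/5 0; -4/5 -3/5 0; 0 0 1]
M⁻¹ · (-64/15, 9/5)ᵀ = (-1, 7/3)ᵀ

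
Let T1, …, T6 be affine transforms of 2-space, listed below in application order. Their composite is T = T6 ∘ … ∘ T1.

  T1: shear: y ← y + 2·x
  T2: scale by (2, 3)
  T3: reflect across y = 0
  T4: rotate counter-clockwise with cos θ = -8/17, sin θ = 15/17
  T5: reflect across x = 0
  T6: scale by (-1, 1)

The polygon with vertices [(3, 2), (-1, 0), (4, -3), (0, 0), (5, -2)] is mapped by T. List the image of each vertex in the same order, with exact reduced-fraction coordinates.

T1 shear: y ← y + 2·x: (3, 2) → (3, 8); (-1, 0) → (-1, -2); (4, -3) → (4, 5); (0, 0) → (0, 0); (5, -2) → (5, 8)
T2 scale by (2, 3): (3, 8) → (6, 24); (-1, -2) → (-2, -6); (4, 5) → (8, 15); (0, 0) → (0, 0); (5, 8) → (10, 24)
T3 reflect across y = 0: (6, 24) → (6, -24); (-2, -6) → (-2, 6); (8, 15) → (8, -15); (0, 0) → (0, 0); (10, 24) → (10, -24)
T4 rotate counter-clockwise with cos θ = -8/17, sin θ = 15/17: (6, -24) → (312/17, 282/17); (-2, 6) → (-74/17, -78/17); (8, -15) → (161/17, 240/17); (0, 0) → (0, 0); (10, -24) → (280/17, 342/17)
T5 reflect across x = 0: (312/17, 282/17) → (-312/17, 282/17); (-74/17, -78/17) → (74/17, -78/17); (161/17, 240/17) → (-161/17, 240/17); (0, 0) → (0, 0); (280/17, 342/17) → (-280/17, 342/17)
T6 scale by (-1, 1): (-312/17, 282/17) → (312/17, 282/17); (74/17, -78/17) → (-74/17, -78/17); (-161/17, 240/17) → (161/17, 240/17); (0, 0) → (0, 0); (-280/17, 342/17) → (280/17, 342/17)

image vertices: (312/17, 282/17), (-74/17, -78/17), (161/17, 240/17), (0, 0), (280/17, 342/17)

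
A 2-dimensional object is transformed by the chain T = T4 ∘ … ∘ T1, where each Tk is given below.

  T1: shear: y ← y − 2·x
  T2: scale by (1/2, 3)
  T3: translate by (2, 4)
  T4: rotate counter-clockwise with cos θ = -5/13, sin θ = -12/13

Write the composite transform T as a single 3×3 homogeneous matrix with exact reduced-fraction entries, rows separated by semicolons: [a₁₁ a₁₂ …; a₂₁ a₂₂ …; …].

T = [-149/26 36/13 38/13; 24/13 -15/13 -44/13; 0 0 1]

T1 = [1 0 0; -2 1 0; 0 0 1]
T2·T1 = [1/2 0 0; -6 3 0; 0 0 1]
T3·…·T1 = [1/2 0 2; -6 3 4; 0 0 1]
T4·…·T1 = [-149/26 36/13 38/13; 24/13 -15/13 -44/13; 0 0 1]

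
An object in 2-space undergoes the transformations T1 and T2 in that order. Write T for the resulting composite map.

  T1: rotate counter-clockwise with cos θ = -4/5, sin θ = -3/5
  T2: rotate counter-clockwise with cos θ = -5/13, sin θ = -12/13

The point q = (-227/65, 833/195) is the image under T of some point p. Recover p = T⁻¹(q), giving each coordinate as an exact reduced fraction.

p = (5, 7/3)

T1 = [-4/5 3/5 0; -3/5 -4/5 0; 0 0 1]
T2·T1 = [-16/65 -63/65 0; 63/65 -16/65 0; 0 0 1]
det M = 1; M⁻¹ = [-16/65 63/65 0; -63/65 -16/65 0; 0 0 1]
M⁻¹ · (-227/65, 833/195)ᵀ = (5, 7/3)ᵀ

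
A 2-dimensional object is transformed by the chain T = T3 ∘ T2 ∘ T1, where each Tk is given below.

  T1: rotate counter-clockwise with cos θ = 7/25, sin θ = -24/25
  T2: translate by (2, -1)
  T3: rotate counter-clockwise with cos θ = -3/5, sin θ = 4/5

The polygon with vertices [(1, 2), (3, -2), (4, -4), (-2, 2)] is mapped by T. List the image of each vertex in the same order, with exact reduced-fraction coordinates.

T1 rotate counter-clockwise with cos θ = 7/25, sin θ = -24/25: (1, 2) → (11/5, -2/5); (3, -2) → (-27/25, -86/25); (4, -4) → (-68/25, -124/25); (-2, 2) → (34/25, 62/25)
T2 translate by (2, -1): (11/5, -2/5) → (21/5, -7/5); (-27/25, -86/25) → (23/25, -111/25); (-68/25, -124/25) → (-18/25, -149/25); (34/25, 62/25) → (84/25, 37/25)
T3 rotate counter-clockwise with cos θ = -3/5, sin θ = 4/5: (21/5, -7/5) → (-7/5, 21/5); (23/25, -111/25) → (3, 17/5); (-18/25, -149/25) → (26/5, 3); (84/25, 37/25) → (-16/5, 9/5)

image vertices: (-7/5, 21/5), (3, 17/5), (26/5, 3), (-16/5, 9/5)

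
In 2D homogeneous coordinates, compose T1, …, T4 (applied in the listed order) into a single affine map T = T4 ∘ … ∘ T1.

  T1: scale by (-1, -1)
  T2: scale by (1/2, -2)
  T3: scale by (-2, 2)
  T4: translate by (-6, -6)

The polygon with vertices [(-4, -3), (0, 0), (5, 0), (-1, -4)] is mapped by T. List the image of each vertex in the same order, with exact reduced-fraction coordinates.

T1 scale by (-1, -1): (-4, -3) → (4, 3); (0, 0) → (0, 0); (5, 0) → (-5, 0); (-1, -4) → (1, 4)
T2 scale by (1/2, -2): (4, 3) → (2, -6); (0, 0) → (0, 0); (-5, 0) → (-5/2, 0); (1, 4) → (1/2, -8)
T3 scale by (-2, 2): (2, -6) → (-4, -12); (0, 0) → (0, 0); (-5/2, 0) → (5, 0); (1/2, -8) → (-1, -16)
T4 translate by (-6, -6): (-4, -12) → (-10, -18); (0, 0) → (-6, -6); (5, 0) → (-1, -6); (-1, -16) → (-7, -22)

image vertices: (-10, -18), (-6, -6), (-1, -6), (-7, -22)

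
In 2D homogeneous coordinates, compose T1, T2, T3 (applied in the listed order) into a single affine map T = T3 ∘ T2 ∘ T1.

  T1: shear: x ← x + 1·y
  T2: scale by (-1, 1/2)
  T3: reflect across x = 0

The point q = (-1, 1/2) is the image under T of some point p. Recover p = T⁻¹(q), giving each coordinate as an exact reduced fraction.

p = (-2, 1)

T1 = [1 1 0; 0 1 0; 0 0 1]
T2·T1 = [-1 -1 0; 0 1/2 0; 0 0 1]
T3·…·T1 = [1 1 0; 0 1/2 0; 0 0 1]
det M = 1/2; M⁻¹ = [1 -2 0; 0 2 0; 0 0 1]
M⁻¹ · (-1, 1/2)ᵀ = (-2, 1)ᵀ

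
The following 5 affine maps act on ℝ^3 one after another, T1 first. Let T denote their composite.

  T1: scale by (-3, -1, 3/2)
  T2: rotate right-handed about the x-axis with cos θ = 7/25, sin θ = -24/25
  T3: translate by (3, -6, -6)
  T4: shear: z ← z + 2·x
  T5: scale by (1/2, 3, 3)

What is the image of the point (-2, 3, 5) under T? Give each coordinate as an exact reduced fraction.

T1 scale by (-3, -1, 3/2): (-2, 3, 5) → (6, -3, 15/2)
T2 rotate right-handed about the x-axis with cos θ = 7/25, sin θ = -24/25: (6, -3, 15/2) → (6, 159/25, 249/50)
T3 translate by (3, -6, -6): (6, 159/25, 249/50) → (9, 9/25, -51/50)
T4 shear: z ← z + 2·x: (9, 9/25, -51/50) → (9, 9/25, 849/50)
T5 scale by (1/2, 3, 3): (9, 9/25, 849/50) → (9/2, 27/25, 2547/50)

T(p) = (9/2, 27/25, 2547/50)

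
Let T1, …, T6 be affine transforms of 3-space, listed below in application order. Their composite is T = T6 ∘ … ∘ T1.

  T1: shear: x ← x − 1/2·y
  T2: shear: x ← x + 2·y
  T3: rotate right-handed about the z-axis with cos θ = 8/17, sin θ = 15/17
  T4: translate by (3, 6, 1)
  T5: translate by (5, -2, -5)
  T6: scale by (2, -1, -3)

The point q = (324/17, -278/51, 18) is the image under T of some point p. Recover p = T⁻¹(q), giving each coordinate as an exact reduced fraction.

p = (3, -2/3, -2)

T1 = [1 -1/2 0 0; 0 1 0 0; 0 0 1 0; 0 0 0 1]
T2·T1 = [1 3/2 0 0; 0 1 0 0; 0 0 1 0; 0 0 0 1]
T3·…·T1 = [8/17 -3/17 0 0; 15/17 61/34 0 0; 0 0 1 0; 0 0 0 1]
T4·…·T1 = [8/17 -3/17 0 3; 15/17 61/34 0 6; 0 0 1 1; 0 0 0 1]
T5·…·T1 = [8/17 -3/17 0 8; 15/17 61/34 0 4; 0 0 1 -4; 0 0 0 1]
T6·…·T1 = [16/17 -6/17 0 16; -15/17 -61/34 0 -4; 0 0 -3 12; 0 0 0 1]
det M = 6; M⁻¹ = [61/68 -3/17 0 -256/17; -15/34 -8/17 0 88/17; 0 0 -1/3 4; 0 0 0 1]
M⁻¹ · (324/17, -278/51, 18)ᵀ = (3, -2/3, -2)ᵀ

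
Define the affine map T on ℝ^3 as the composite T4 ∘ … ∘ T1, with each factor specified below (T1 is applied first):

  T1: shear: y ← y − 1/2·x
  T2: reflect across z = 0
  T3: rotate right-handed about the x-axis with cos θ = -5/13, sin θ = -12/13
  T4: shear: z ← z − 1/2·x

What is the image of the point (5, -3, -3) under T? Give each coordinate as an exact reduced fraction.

T1 shear: y ← y − 1/2·x: (5, -3, -3) → (5, -11/2, -3)
T2 reflect across z = 0: (5, -11/2, -3) → (5, -11/2, 3)
T3 rotate right-handed about the x-axis with cos θ = -5/13, sin θ = -12/13: (5, -11/2, 3) → (5, 127/26, 51/13)
T4 shear: z ← z − 1/2·x: (5, 127/26, 51/13) → (5, 127/26, 37/26)

T(p) = (5, 127/26, 37/26)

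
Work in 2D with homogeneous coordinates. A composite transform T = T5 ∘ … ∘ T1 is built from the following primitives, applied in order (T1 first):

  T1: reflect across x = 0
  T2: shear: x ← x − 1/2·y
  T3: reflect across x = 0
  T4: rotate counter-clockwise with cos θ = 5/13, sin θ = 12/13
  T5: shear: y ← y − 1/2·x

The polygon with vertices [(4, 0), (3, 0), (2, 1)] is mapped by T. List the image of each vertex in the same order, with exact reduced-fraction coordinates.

image vertices: (20/13, 38/13), (15/13, 57/26), (1/26, 139/52)

T1 reflect across x = 0: (4, 0) → (-4, 0); (3, 0) → (-3, 0); (2, 1) → (-2, 1)
T2 shear: x ← x − 1/2·y: (-4, 0) → (-4, 0); (-3, 0) → (-3, 0); (-2, 1) → (-5/2, 1)
T3 reflect across x = 0: (-4, 0) → (4, 0); (-3, 0) → (3, 0); (-5/2, 1) → (5/2, 1)
T4 rotate counter-clockwise with cos θ = 5/13, sin θ = 12/13: (4, 0) → (20/13, 48/13); (3, 0) → (15/13, 36/13); (5/2, 1) → (1/26, 35/13)
T5 shear: y ← y − 1/2·x: (20/13, 48/13) → (20/13, 38/13); (15/13, 36/13) → (15/13, 57/26); (1/26, 35/13) → (1/26, 139/52)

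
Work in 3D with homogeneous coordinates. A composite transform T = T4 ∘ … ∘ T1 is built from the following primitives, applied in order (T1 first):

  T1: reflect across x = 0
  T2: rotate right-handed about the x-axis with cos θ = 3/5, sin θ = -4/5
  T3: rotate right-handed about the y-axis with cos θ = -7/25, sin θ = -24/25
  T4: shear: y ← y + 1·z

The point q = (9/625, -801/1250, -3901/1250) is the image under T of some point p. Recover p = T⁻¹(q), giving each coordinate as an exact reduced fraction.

T1 = [-1 0 0 0; 0 1 0 0; 0 0 1 0; 0 0 0 1]
T2·T1 = [-1 0 0 0; 0 3/5 4/5 0; 0 -4/5 3/5 0; 0 0 0 1]
T3·…·T1 = [7/25 96/125 -72/125 0; 0 3/5 4/5 0; -24/25 28/125 -21/125 0; 0 0 0 1]
T4·…·T1 = [7/25 96/125 -72/125 0; -24/25 103/125 79/125 0; -24/25 28/125 -21/125 0; 0 0 0 1]
det M = -1; M⁻¹ = [7/25 0 -24/25 0; 96/125 3/5 -47/125 0; -72/125 4/5 -121/125 0; 0 0 0 1]
M⁻¹ · (9/625, -801/1250, -3901/1250)ᵀ = (3, 4/5, 5/2)ᵀ

p = (3, 4/5, 5/2)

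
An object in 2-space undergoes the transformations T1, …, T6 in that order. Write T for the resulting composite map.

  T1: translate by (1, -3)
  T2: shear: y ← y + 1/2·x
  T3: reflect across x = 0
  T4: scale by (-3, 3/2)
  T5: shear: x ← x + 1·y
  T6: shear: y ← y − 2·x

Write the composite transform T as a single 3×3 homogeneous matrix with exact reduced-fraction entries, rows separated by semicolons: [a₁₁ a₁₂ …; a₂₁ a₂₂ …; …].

T1 = [1 0 1; 0 1 -3; 0 0 1]
T2·T1 = [1 0 1; 1/2 1 -5/2; 0 0 1]
T3·…·T1 = [-1 0 -1; 1/2 1 -5/2; 0 0 1]
T4·…·T1 = [3 0 3; 3/4 3/2 -15/4; 0 0 1]
T5·…·T1 = [15/4 3/2 -3/4; 3/4 3/2 -15/4; 0 0 1]
T6·…·T1 = [15/4 3/2 -3/4; -27/4 -3/2 -9/4; 0 0 1]

T = [15/4 3/2 -3/4; -27/4 -3/2 -9/4; 0 0 1]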